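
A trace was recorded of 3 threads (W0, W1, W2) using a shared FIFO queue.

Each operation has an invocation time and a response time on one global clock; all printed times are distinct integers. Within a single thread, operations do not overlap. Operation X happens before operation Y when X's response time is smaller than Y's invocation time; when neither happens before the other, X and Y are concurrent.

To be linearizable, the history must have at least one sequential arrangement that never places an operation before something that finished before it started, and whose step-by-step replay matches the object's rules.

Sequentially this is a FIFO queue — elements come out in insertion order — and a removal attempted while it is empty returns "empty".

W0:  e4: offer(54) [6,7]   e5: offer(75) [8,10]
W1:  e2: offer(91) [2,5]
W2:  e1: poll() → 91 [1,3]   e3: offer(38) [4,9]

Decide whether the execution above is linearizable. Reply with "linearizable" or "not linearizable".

linearizable

one valid linearization: e2, e1, e3, e4, e5
step 1: e2 offer(91) — queue <91>
step 2: e1 poll() → 91 — queue <>
step 3: e3 offer(38) — queue <38>
step 4: e4 offer(54) — queue <38,54>
step 5: e5 offer(75) — queue <38,54,75>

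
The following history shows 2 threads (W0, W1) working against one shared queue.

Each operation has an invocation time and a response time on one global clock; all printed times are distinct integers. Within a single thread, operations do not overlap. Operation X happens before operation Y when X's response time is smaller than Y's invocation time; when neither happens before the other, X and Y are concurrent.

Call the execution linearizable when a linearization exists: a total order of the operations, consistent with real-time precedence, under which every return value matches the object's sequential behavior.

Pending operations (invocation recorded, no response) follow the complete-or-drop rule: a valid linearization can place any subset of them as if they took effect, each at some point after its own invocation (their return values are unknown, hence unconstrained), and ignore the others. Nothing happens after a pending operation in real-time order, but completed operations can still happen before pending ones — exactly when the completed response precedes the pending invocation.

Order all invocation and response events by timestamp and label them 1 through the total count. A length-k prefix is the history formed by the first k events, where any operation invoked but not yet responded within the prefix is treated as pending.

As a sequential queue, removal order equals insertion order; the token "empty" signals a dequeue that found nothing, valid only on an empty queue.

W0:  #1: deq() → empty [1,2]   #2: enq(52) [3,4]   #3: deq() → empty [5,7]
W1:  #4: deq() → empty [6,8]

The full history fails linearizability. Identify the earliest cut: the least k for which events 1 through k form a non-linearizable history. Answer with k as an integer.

events 1..7 are still linearizable — one witness is #1, #2, #4, #3:
after step 1 (#1 deq() → empty): queue <>
after step 2 (#2 enq(52)): queue <52>
after step 3 (#4 deq() (pending, included)): queue <>
after step 4 (#3 deq() → empty): queue <>
event 8 — #4's response, time 8 — after it, nothing linearizes
e.g. #1, #2, #3, #4: illegal at step 3, since #3 deq() → empty cannot apply there
e.g. #1, #2, #4, #3: illegal at step 3, since #4 deq() → empty cannot apply there

8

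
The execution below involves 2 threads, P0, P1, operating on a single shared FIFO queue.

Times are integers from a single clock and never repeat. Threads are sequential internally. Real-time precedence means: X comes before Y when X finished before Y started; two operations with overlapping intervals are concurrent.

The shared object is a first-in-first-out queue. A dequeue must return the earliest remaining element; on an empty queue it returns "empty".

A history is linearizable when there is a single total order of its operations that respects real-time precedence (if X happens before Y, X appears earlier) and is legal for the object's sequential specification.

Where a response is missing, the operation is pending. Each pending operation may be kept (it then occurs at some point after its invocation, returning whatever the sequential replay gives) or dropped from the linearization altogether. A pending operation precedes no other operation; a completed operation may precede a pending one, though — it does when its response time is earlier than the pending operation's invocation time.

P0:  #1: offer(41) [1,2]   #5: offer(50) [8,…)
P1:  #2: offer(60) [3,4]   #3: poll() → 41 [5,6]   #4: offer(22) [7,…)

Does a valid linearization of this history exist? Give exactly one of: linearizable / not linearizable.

linearizable

witness order: #1, #2, #3
1. #1 offer(41), leaving queue <41>
2. #2 offer(60), leaving queue <41,60>
3. #3 poll() → 41, leaving queue <60>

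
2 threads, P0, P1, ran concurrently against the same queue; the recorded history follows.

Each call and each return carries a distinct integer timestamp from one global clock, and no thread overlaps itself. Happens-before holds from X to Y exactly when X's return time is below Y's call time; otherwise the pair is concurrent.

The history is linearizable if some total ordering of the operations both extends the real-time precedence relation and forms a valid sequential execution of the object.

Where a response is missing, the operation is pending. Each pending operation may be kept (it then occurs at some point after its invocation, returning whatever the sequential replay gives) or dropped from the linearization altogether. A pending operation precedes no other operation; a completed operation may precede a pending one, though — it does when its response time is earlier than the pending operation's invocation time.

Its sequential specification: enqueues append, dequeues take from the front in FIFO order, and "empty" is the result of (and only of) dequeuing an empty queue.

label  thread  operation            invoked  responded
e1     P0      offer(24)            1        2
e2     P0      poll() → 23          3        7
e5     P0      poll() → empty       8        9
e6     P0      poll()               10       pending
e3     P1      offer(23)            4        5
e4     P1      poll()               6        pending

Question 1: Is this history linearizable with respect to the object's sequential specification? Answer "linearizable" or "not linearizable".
linearizable

one valid linearization: e1, e3, e4, e2, e5
after step 1 (e1 offer(24)): queue <24>
after step 2 (e3 offer(23)): queue <24,23>
after step 3 (e4 poll() (pending, included)): queue <23>
after step 4 (e2 poll() → 23): queue <>
after step 5 (e5 poll() → empty): queue <>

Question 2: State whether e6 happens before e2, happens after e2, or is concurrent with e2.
after

e6 spans [10,…), e2 spans [3,7]
resp(e2)=7 < inv(e6)=10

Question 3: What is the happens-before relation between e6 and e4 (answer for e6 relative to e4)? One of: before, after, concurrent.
concurrent

e6 spans [10,…), e4 spans [6,…)
the intervals overlap in both directions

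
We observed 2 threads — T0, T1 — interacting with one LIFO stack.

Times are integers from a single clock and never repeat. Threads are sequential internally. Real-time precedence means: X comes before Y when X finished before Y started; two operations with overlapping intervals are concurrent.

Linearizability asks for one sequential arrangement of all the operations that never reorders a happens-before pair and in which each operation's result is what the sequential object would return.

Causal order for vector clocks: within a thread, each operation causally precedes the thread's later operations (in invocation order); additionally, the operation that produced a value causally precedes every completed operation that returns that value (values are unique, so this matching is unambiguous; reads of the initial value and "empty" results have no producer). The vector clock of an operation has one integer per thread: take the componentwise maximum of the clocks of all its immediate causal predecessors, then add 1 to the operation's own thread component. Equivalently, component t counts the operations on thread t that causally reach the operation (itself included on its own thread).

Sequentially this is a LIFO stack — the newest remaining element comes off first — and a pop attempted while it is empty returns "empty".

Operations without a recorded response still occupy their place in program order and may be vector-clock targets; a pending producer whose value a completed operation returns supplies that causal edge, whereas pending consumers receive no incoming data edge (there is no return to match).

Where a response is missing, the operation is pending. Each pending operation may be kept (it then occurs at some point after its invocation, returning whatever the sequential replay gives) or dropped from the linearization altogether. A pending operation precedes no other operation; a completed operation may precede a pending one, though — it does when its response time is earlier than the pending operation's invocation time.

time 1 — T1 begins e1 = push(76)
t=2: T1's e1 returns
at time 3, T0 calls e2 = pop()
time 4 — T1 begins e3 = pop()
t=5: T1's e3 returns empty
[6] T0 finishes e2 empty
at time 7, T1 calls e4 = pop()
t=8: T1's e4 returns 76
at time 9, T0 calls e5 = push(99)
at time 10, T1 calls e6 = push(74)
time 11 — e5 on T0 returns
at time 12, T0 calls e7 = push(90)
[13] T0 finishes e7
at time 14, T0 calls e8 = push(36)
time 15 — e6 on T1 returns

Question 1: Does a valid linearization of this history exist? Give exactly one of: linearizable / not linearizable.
not linearizable

cut after 5 events: linearizable; cut after 6 events (e2 responds, time 6): not linearizable
2 orders of the 3 completed LIFO stack ops respect real time; none is legal
e.g. e1, e2, e3: illegal at step 2, since e2 pop() → empty cannot apply there
e.g. e1, e3, e2: illegal at step 2, since e3 pop() → empty cannot apply there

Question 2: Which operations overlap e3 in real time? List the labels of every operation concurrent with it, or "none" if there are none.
e2

e3 spans [4,5]; an op avoiding the whole window 4..5 is ordered, any other is concurrent
e1 [1,2]: before
e2 [3,6]: concurrent
e4 [7,8]: after
e5 [9,11]: after
e6 [10,15]: after
e7 [12,13]: after
e8 [14,…): after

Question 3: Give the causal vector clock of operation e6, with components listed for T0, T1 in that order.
(0, 4)

no predecessors for e1 (invoked 1): T1 increments from zero → (0, 1)
no predecessors for e2 (invoked 3): T0 increments from zero → (1, 0)
VC(e3, invoked at 4): max of VC(e1)=(0, 1), then +1 on thread T1 → (0, 2)
VC(e5, invoked at 9): max of VC(e2)=(1, 0), then +1 on thread T0 → (2, 0)
VC(e4, invoked at 7): max of VC(e1)=(0, 1), VC(e3)=(0, 2), then +1 on thread T1 → (0, 3)
VC(e7, invoked at 12): max of VC(e5)=(2, 0), then +1 on thread T0 → (3, 0)
VC(e6, invoked at 10): max of VC(e4)=(0, 3), then +1 on thread T1 → (0, 4)
VC(e8, invoked at 14): max of VC(e7)=(3, 0), then +1 on thread T0 → (4, 0)
target: VC(e6) = (0, 4)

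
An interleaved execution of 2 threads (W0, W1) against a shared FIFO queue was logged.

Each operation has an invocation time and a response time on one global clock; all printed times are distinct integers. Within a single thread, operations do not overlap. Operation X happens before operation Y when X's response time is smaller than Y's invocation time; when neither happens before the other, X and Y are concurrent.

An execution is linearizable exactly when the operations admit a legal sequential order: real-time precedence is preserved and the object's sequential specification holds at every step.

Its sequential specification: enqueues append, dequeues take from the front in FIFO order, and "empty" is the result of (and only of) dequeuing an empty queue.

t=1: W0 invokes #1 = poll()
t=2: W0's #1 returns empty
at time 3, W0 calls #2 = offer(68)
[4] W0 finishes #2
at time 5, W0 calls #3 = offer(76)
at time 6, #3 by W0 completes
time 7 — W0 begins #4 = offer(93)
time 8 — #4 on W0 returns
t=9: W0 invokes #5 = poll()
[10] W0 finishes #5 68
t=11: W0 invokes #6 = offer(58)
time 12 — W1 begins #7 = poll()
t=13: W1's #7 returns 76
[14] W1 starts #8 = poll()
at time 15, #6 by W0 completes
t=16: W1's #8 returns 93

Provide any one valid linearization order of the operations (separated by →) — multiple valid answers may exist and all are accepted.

#1 → #2 → #3 → #4 → #5 → #6 → #7 → #8

1. #1 poll() → empty, leaving queue <>
2. #2 offer(68), leaving queue <68>
3. #3 offer(76), leaving queue <68,76>
4. #4 offer(93), leaving queue <68,76,93>
5. #5 poll() → 68, leaving queue <76,93>
6. #6 offer(58), leaving queue <76,93,58>
7. #7 poll() → 76, leaving queue <93,58>
8. #8 poll() → 93, leaving queue <58>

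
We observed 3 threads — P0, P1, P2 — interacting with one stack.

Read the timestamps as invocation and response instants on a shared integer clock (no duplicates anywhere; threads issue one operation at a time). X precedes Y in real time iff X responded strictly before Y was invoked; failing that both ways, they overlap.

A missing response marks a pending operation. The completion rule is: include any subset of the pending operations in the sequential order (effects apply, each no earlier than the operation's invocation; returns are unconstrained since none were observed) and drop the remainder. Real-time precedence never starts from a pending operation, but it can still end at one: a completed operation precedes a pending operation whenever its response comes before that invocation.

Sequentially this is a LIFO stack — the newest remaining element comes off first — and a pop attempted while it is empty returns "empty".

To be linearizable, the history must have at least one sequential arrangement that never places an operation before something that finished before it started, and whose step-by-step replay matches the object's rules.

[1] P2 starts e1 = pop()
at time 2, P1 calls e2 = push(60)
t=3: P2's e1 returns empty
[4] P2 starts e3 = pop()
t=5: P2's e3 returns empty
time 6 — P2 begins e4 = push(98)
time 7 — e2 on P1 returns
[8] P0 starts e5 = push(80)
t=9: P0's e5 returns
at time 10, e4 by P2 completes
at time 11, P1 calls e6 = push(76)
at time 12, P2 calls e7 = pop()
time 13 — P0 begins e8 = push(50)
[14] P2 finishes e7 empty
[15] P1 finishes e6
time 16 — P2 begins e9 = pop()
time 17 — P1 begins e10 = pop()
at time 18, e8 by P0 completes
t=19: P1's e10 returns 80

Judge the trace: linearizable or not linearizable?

not linearizable

already the first 14 events (up to e7's response at time 14) admit no linearization; the first 13 still do
checked exhaustively: 7 real-time-consistent orders of 6 completed operations, zero legal stack replays
include/drop combinations of the 2 pending operations (e6, e8) were all tried; none helps
e.g. e1, e2, e3, e4, e5, e7 (pending dropped): illegal at step 3, since e3 pop() → empty cannot apply there
e.g. e1, e2, e3, e5, e4, e7 (pending dropped): illegal at step 3, since e3 pop() → empty cannot apply there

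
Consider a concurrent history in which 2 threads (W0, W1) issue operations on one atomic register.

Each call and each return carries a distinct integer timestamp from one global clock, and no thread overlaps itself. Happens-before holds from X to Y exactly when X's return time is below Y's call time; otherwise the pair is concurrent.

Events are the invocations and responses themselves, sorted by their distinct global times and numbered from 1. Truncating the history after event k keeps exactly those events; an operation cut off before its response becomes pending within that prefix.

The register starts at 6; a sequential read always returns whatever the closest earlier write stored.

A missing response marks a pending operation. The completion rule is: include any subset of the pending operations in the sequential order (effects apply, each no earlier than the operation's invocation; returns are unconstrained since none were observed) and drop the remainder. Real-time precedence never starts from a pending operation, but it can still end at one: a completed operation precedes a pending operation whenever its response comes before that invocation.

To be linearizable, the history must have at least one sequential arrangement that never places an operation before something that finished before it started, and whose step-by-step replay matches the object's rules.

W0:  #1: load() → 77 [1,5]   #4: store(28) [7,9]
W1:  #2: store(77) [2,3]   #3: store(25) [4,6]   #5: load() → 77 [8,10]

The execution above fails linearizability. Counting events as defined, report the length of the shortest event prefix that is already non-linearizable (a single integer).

10

events 1..9 are linearizable; a witness order is #2, #1, #3, #4:
1. #2 store(77), leaving value 77
2. #1 load() → 77, leaving value 77
3. #3 store(25), leaving value 25
4. #4 store(28), leaving value 28
include event 10 — #5 responding at 10 — and every candidate order breaks
sample order #1, #2, #3, #4, #5 stalls at step 1 — #1 load() → 77 has no legal effect
sample order #1, #2, #3, #5, #4 stalls at step 1 — #1 load() → 77 has no legal effect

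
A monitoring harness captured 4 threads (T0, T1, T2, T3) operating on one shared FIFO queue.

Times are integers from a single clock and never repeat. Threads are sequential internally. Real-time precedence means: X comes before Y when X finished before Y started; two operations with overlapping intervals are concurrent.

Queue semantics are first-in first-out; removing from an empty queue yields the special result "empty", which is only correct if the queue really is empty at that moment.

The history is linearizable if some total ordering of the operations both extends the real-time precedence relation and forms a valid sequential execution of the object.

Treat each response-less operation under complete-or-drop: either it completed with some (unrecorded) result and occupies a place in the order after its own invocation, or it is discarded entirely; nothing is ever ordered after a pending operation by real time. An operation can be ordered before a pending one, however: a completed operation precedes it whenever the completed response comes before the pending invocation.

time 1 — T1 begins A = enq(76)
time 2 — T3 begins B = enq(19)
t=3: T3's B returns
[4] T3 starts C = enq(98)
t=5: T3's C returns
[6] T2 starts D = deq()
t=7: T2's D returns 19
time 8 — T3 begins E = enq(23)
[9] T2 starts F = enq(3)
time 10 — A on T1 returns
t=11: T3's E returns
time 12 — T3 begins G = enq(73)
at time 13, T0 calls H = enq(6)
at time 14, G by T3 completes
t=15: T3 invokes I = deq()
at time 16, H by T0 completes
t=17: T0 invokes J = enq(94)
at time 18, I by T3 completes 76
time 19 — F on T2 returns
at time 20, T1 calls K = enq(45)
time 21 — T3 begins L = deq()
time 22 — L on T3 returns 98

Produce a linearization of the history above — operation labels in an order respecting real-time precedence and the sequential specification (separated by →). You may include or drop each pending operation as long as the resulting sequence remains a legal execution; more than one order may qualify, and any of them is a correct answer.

step 1: B enq(19) — queue <19>
step 2: A enq(76) — queue <19,76>
step 3: C enq(98) — queue <19,76,98>
step 4: D deq() → 19 — queue <76,98>
step 5: E enq(23) — queue <76,98,23>
step 6: F enq(3) — queue <76,98,23,3>
step 7: G enq(73) — queue <76,98,23,3,73>
step 8: H enq(6) — queue <76,98,23,3,73,6>
step 9: I deq() → 76 — queue <98,23,3,73,6>
step 10: J enq(94) (pending, included) — queue <98,23,3,73,6,94>
step 11: K enq(45) (pending, included) — queue <98,23,3,73,6,94,45>
step 12: L deq() → 98 — queue <23,3,73,6,94,45>

B → A → C → D → E → F → G → H → I → J → K → L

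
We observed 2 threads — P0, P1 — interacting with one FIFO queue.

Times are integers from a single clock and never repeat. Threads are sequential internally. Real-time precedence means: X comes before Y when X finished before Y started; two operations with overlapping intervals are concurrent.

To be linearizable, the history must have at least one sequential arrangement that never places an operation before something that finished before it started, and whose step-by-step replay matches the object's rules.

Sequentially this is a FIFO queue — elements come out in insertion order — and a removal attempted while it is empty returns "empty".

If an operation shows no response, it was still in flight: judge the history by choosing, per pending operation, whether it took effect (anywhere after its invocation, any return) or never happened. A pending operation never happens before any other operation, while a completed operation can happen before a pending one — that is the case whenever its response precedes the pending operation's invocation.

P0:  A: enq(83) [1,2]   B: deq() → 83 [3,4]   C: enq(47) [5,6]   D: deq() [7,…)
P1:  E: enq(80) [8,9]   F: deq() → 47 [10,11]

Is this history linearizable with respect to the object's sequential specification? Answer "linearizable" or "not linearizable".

linearizable

one valid linearization: A, B, C, E, F
after step 1 (A enq(83)): queue <83>
after step 2 (B deq() → 83): queue <>
after step 3 (C enq(47)): queue <47>
after step 4 (E enq(80)): queue <47,80>
after step 5 (F deq() → 47): queue <80>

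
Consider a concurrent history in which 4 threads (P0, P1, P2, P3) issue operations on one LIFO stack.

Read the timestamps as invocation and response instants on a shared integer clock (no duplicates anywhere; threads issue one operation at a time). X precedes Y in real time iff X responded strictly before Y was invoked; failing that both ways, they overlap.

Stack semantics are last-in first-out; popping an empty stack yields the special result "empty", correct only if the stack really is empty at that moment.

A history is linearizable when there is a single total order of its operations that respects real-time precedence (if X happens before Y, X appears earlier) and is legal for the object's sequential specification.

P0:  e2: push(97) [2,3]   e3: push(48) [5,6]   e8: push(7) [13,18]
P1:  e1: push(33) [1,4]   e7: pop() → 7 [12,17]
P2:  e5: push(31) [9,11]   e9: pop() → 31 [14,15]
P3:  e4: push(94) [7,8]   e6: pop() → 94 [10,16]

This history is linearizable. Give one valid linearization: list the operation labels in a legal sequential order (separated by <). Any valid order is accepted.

e1 < e2 < e3 < e4 < e5 < e8 < e7 < e9 < e6

1. e1 push(33), leaving stack <33>
2. e2 push(97), leaving stack <33,97>
3. e3 push(48), leaving stack <33,97,48>
4. e4 push(94), leaving stack <33,97,48,94>
5. e5 push(31), leaving stack <33,97,48,94,31>
6. e8 push(7), leaving stack <33,97,48,94,31,7>
7. e7 pop() → 7, leaving stack <33,97,48,94,31>
8. e9 pop() → 31, leaving stack <33,97,48,94>
9. e6 pop() → 94, leaving stack <33,97,48>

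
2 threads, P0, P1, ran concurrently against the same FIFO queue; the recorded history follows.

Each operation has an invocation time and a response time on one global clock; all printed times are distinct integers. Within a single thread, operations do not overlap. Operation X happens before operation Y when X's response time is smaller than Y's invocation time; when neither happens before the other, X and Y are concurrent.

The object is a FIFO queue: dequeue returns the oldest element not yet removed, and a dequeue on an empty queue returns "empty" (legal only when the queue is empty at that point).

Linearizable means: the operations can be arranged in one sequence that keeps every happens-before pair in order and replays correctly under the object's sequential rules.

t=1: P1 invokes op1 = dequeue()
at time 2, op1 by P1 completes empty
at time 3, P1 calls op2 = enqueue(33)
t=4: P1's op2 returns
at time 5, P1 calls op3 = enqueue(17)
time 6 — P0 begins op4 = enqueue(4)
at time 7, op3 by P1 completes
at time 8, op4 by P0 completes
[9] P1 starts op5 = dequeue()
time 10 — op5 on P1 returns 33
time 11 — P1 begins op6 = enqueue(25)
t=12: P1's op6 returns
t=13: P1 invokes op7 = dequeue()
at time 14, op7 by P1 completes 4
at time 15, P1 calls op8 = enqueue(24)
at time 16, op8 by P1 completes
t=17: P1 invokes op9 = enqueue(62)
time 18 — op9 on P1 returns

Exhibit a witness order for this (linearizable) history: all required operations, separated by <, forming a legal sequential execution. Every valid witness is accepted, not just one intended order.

1. op1 dequeue() → empty, leaving queue <>
2. op2 enqueue(33), leaving queue <33>
3. op4 enqueue(4), leaving queue <33,4>
4. op3 enqueue(17), leaving queue <33,4,17>
5. op5 dequeue() → 33, leaving queue <4,17>
6. op6 enqueue(25), leaving queue <4,17,25>
7. op7 dequeue() → 4, leaving queue <17,25>
8. op8 enqueue(24), leaving queue <17,25,24>
9. op9 enqueue(62), leaving queue <17,25,24,62>

op1 < op2 < op4 < op3 < op5 < op6 < op7 < op8 < op9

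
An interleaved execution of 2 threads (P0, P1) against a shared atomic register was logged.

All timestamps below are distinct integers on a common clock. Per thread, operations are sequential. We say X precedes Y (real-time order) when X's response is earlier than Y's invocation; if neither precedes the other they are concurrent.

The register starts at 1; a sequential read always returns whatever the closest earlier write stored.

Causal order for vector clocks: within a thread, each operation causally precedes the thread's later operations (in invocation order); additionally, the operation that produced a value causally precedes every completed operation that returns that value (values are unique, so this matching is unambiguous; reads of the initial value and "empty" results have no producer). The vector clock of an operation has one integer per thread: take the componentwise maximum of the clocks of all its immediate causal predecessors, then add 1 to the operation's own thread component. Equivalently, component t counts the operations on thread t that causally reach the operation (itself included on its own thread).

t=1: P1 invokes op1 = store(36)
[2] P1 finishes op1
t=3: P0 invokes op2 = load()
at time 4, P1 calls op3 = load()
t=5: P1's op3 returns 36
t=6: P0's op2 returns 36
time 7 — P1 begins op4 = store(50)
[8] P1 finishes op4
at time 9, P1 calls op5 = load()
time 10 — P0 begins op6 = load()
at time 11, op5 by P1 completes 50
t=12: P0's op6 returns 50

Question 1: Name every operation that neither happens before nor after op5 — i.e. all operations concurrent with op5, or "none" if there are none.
op6

op5 runs from 9 to 11; window-overlapping ops are concurrent
op1 [1,2]: before
op2 [3,6]: before
op3 [4,5]: before
op4 [7,8]: before
op6 [10,12]: concurrent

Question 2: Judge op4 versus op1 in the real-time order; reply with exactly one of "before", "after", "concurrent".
after

op4 spans [7,8], op1 spans [1,2]
resp(op1)=2 < inv(op4)=7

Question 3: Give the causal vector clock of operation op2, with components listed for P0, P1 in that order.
(1, 1)

root op op1, invoked 1: fresh clock plus P1's own tick → (0, 1)
merge at op3 (invoked 4): VC(op1)=(0, 1), own-thread bump on P1 → (0, 2)
merge at op2 (invoked 3): VC(op1)=(0, 1), own-thread bump on P0 → (1, 1)
merge at op4 (invoked 7): VC(op3)=(0, 2), own-thread bump on P1 → (0, 3)
merge at op5 (invoked 9): VC(op4)=(0, 3), own-thread bump on P1 → (0, 4)
merge at op6 (invoked 10): VC(op2)=(1, 1), VC(op4)=(0, 3), own-thread bump on P0 → (2, 3)
target: VC(op2) = (1, 1)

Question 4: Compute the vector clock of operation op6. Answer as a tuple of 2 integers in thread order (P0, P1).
(2, 3)

invoked at 1, op1 has no predecessors; its own P1 bump gives (0, 1)
from VC(op1)=(0, 1), op3 (invoked 4) maxes components and bumps P1 → (0, 2)
from VC(op1)=(0, 1), op2 (invoked 3) maxes components and bumps P0 → (1, 1)
from VC(op3)=(0, 2), op4 (invoked 7) maxes components and bumps P1 → (0, 3)
from VC(op4)=(0, 3), op5 (invoked 9) maxes components and bumps P1 → (0, 4)
from VC(op2)=(1, 1), VC(op4)=(0, 3), op6 (invoked 10) maxes components and bumps P0 → (2, 3)
target: VC(op6) = (2, 3)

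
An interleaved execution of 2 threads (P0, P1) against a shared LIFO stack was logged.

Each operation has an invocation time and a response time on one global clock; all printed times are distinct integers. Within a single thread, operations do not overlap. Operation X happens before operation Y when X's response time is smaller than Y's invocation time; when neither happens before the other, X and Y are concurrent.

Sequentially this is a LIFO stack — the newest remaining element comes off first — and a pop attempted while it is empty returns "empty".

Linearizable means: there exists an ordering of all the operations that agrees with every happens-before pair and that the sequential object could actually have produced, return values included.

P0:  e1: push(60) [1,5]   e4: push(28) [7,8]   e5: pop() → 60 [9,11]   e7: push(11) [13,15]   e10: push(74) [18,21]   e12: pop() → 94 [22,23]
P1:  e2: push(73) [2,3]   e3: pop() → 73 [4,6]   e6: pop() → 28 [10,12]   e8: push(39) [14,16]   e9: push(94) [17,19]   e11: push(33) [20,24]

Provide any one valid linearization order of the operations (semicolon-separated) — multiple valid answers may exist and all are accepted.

e1; e2; e3; e4; e6; e5; e7; e8; e10; e9; e12; e11

after step 1 (e1 push(60)): stack <60>
after step 2 (e2 push(73)): stack <60,73>
after step 3 (e3 pop() → 73): stack <60>
after step 4 (e4 push(28)): stack <60,28>
after step 5 (e6 pop() → 28): stack <60>
after step 6 (e5 pop() → 60): stack <>
after step 7 (e7 push(11)): stack <11>
after step 8 (e8 push(39)): stack <11,39>
after step 9 (e10 push(74)): stack <11,39,74>
after step 10 (e9 push(94)): stack <11,39,74,94>
after step 11 (e12 pop() → 94): stack <11,39,74>
after step 12 (e11 push(33)): stack <11,39,74,33>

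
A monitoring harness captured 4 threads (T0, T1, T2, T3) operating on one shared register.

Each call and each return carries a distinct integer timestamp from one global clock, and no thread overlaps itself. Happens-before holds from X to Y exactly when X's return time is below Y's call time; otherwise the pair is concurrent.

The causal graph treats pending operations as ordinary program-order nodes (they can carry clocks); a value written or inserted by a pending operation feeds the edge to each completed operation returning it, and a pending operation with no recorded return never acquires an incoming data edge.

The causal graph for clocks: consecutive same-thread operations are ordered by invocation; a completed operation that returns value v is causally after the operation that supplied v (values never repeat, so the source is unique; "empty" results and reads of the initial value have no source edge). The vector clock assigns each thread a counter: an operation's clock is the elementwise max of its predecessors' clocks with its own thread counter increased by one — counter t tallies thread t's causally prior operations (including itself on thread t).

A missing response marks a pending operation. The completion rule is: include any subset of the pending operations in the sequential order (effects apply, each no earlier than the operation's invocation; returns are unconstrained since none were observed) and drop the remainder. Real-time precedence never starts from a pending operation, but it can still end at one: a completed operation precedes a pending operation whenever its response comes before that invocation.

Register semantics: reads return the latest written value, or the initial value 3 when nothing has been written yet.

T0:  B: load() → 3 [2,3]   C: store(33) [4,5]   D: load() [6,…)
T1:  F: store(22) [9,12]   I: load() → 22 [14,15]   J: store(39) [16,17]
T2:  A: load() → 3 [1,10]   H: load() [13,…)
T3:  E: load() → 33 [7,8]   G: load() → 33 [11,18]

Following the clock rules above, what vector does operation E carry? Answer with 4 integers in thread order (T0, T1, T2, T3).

(2, 0, 0, 1)

A (invocation 1): nothing precedes it; T2's component alone gives (0, 0, 1, 0)
F (invocation 9): nothing precedes it; T1's component alone gives (0, 1, 0, 0)
B (invocation 2): nothing precedes it; T0's component alone gives (1, 0, 0, 0)
invoked at 13, H merges VC(A)=(0, 0, 1, 0) and bumps T2's slot → (0, 0, 2, 0)
invoked at 14, I merges VC(F)=(0, 1, 0, 0) and bumps T1's slot → (0, 2, 0, 0)
invoked at 4, C merges VC(B)=(1, 0, 0, 0) and bumps T0's slot → (2, 0, 0, 0)
invoked at 16, J merges VC(I)=(0, 2, 0, 0) and bumps T1's slot → (0, 3, 0, 0)
invoked at 7, E merges VC(C)=(2, 0, 0, 0) and bumps T3's slot → (2, 0, 0, 1)
invoked at 6, D merges VC(C)=(2, 0, 0, 0) and bumps T0's slot → (3, 0, 0, 0)
invoked at 11, G merges VC(C)=(2, 0, 0, 0), VC(E)=(2, 0, 0, 1) and bumps T3's slot → (2, 0, 0, 2)
target: VC(E) = (2, 0, 0, 1)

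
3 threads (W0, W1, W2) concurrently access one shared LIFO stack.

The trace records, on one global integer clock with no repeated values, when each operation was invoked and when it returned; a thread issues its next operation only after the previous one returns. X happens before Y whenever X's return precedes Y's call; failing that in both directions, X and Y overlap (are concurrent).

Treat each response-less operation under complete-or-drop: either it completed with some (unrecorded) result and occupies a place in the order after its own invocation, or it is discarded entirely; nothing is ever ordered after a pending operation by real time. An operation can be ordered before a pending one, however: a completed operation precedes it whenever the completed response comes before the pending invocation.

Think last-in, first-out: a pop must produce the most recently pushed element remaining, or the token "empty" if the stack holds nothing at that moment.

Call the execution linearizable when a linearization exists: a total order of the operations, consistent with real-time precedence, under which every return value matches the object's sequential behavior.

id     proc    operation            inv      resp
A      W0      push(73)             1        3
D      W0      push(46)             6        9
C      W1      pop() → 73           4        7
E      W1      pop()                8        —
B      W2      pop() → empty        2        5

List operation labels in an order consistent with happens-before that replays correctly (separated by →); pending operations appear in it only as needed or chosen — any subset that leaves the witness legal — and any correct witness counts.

A → C → B → D

after step 1 (A push(73)): stack <73>
after step 2 (C pop() → 73): stack <>
after step 3 (B pop() → empty): stack <>
after step 4 (D push(46)): stack <46>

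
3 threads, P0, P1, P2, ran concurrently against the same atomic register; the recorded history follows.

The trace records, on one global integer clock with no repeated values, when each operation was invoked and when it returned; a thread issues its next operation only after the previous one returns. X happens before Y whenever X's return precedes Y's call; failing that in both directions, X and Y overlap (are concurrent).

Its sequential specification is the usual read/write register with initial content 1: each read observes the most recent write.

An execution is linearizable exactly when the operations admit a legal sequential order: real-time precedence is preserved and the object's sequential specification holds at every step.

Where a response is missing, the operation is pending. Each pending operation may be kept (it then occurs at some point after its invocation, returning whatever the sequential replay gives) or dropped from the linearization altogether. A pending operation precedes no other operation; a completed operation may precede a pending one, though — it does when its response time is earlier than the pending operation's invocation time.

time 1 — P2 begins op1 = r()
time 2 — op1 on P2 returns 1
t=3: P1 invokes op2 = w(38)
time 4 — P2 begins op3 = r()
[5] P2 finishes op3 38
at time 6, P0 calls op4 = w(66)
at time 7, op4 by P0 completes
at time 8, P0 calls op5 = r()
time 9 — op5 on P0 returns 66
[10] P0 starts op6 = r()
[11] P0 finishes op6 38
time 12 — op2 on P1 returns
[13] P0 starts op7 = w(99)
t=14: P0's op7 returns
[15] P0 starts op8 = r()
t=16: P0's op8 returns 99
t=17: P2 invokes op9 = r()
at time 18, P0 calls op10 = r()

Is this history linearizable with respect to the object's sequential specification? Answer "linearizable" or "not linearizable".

not linearizable

through event 10 a valid linearization exists; event 11 (op6 responding at time 11) ends that
a single order respects real time; the 5 completed atomic register operations fail replay along it
including or dropping the 1 pending operation (op2) in any combination fails
for example op1, op3, op4, op5, op6 (pending dropped) fails at step 2: op3 r() → 38 is not legal there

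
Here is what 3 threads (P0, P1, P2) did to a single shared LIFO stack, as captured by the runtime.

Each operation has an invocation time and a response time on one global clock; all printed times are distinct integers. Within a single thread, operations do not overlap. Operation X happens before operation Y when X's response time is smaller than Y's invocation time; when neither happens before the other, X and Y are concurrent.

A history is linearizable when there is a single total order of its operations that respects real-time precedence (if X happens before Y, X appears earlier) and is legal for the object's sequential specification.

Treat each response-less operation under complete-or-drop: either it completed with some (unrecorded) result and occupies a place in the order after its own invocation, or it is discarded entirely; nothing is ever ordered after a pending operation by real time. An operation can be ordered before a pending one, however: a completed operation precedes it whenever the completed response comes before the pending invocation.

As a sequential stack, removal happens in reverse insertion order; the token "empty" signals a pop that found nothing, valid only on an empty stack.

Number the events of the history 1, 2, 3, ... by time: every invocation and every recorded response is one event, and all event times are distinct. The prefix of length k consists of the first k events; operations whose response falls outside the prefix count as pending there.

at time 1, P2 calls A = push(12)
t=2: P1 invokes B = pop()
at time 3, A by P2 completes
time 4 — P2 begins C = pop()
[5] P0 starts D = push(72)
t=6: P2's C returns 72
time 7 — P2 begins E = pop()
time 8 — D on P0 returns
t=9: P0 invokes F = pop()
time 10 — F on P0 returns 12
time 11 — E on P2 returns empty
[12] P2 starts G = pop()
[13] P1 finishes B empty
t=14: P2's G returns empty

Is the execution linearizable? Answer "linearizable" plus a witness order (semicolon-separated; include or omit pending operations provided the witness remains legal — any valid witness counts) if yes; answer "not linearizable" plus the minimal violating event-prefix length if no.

step 1: A push(12) — stack <12>
step 2: D push(72) — stack <12,72>
step 3: C pop() → 72 — stack <12>
step 4: F pop() → 12 — stack <>
step 5: B pop() → empty — stack <>
step 6: E pop() → empty — stack <>
step 7: G pop() → empty — stack <>

linearizable — witness: A; D; C; F; B; E; G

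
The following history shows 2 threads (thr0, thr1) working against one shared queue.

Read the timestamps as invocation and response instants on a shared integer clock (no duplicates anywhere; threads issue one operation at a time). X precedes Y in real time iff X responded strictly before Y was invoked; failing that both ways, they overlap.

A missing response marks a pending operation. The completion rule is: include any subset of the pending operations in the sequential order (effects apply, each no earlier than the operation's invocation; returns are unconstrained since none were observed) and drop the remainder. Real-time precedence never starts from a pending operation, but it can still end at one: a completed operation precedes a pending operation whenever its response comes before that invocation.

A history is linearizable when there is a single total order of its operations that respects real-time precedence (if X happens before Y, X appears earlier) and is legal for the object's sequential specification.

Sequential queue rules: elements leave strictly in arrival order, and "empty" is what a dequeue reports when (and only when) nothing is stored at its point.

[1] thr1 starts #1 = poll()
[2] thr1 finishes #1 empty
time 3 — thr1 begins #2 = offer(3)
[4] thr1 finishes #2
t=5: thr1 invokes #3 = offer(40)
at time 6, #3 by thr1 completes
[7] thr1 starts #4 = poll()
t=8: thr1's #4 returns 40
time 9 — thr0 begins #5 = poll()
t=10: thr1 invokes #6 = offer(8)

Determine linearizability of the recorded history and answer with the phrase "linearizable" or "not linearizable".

not linearizable

events 1..7 are fine; event 8 — the response of #4 at time 8 — makes the prefix non-linearizable
one real-time candidate order over the 4 completed operations — the queue replay rejects it
sample order #1, #2, #3, #4 stalls at step 4 — #4 poll() → 40 has no legal effect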